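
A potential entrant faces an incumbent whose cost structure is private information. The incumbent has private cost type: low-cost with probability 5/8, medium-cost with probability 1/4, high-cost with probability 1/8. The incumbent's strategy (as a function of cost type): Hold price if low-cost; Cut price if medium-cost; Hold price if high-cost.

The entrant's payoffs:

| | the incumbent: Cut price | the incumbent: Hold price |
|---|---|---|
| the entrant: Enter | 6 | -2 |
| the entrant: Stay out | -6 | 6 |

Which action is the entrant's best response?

Stay out

E[Enter] = 5/8·(-2) + 1/4·(6) + 1/8·(-2) = 0
E[Stay out] = 5/8·(6) + 1/4·(-6) + 1/8·(6) = 3
Best response: Stay out (3 is the largest).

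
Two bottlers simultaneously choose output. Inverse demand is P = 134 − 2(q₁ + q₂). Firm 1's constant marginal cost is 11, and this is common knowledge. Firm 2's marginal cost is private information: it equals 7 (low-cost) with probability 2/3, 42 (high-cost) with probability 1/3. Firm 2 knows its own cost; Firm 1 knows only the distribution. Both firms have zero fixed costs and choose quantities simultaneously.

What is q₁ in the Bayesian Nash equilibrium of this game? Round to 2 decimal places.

Type-c best response for Firm 2: q₂(c) = (134 − c)/4 − q₁/2.
Firm 1 maximizes expected profit; its first-order condition is 134 − 4q₁ − 2E[q₂] − 11 = 0.
Substituting E[q₂] and solving: E[c₂] = 18.6667, so q₁ = (134 − 2·11 + 18.6667)/6 = 21.7778.

21.78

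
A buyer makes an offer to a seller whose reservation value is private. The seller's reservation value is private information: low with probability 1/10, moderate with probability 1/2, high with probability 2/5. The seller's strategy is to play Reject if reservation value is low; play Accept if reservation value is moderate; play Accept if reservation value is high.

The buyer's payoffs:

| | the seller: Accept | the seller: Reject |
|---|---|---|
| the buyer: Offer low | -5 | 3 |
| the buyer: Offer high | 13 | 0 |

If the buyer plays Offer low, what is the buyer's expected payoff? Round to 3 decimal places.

-4.200

E[Offer low] = 1/10·3 + 1/2·(-5) + 2/5·(-5) = 3/10 + (-5/2) + (-2) = -21/5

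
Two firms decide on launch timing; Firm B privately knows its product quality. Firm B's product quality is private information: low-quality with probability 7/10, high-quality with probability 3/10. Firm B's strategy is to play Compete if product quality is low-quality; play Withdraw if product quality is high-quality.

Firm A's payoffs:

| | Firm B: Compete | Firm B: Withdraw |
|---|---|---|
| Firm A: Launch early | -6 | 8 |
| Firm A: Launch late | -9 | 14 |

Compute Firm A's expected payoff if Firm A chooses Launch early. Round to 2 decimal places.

-1.80

E[Launch early] = 7/10·(-6) + 3/10·8 = (-21/5) + 12/5 = -9/5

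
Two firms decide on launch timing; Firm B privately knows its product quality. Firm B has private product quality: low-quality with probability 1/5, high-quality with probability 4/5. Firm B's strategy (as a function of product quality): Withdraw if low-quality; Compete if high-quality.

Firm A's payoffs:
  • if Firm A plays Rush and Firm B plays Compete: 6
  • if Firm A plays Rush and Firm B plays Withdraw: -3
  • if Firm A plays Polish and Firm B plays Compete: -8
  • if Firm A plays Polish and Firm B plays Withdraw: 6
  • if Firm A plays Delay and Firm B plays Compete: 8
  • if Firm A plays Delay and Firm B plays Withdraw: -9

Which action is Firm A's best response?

Delay

E[Rush] = 1/5·(-3) + 4/5·(6) = 21/5
E[Polish] = 1/5·(6) + 4/5·(-8) = -26/5
E[Delay] = 1/5·(-9) + 4/5·(8) = 23/5
Best response: Delay (23/5 is the largest).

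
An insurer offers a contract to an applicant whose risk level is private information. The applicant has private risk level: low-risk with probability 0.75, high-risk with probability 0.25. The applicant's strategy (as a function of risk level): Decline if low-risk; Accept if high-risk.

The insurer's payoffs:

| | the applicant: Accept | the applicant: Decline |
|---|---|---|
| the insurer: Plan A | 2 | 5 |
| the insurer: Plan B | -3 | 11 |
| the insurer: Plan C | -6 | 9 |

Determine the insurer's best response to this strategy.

Plan B

E[Plan A] = 0.75·(5) + 0.25·(2) = 4.25
E[Plan B] = 0.75·(11) + 0.25·(-3) = 7.5
E[Plan C] = 0.75·(9) + 0.25·(-6) = 5.25
Best response: Plan B (7.5 is the largest).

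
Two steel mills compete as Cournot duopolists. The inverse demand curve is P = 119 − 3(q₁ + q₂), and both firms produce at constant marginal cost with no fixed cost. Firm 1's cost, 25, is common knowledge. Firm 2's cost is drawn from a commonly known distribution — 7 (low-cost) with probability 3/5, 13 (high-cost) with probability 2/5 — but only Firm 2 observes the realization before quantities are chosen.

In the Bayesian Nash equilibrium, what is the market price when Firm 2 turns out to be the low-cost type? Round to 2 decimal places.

49.93

Firm 2 with cost c maximizes (119 − 3(q₁+q₂) − c)·q₂, giving q₂(c) = (119 − c − 3q₁)/6.
E[c₂] = 3/5·7 + 2/5·13 = 9.4
Firm 1's FOC against E[q₂] yields q₁ = (119 − 2·25 + E[c₂])/9 = (119 − 50 + 9.4)/9 = 8.71111.
q₂(low-cost) = 14.3111, so P = 119 − 3·(8.71111 + 14.3111) = 49.9333.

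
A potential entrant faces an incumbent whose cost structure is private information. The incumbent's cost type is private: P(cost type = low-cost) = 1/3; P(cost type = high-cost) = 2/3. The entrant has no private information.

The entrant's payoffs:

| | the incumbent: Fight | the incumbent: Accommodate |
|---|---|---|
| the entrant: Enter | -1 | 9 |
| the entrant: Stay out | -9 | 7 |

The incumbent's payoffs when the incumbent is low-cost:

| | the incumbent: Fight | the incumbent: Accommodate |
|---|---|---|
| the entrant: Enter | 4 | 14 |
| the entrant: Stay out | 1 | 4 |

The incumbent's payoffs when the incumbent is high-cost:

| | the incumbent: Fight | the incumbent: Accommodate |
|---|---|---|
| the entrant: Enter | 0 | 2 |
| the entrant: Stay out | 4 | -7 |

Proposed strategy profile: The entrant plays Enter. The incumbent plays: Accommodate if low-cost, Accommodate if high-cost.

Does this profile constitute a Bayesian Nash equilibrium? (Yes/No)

The entrant plays Enter: E[Enter] = 1/3·(9) + 2/3·(9) = 9; E[Stay out] = 7. Best-responding. ✓
The incumbent (cost type low-cost), facing Enter: Fight gives 4, Accommodate gives 14. Proposed Accommodate is best. ✓
The incumbent (cost type high-cost), facing Enter: Fight gives 0, Accommodate gives 2. Proposed Accommodate is best. ✓

Yes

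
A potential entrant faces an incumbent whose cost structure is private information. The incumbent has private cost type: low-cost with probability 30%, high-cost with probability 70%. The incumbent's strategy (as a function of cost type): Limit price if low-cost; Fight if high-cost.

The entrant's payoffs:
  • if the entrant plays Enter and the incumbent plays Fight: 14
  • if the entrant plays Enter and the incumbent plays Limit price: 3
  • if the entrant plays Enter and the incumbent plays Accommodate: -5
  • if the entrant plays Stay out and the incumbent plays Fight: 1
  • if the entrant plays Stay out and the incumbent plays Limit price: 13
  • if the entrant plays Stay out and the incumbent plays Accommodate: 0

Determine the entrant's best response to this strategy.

Enter

E[Enter] = 0.3·(3) + 0.7·(14) = 10.7
E[Stay out] = 0.3·(13) + 0.7·(1) = 4.6
Best response: Enter (10.7 is the largest).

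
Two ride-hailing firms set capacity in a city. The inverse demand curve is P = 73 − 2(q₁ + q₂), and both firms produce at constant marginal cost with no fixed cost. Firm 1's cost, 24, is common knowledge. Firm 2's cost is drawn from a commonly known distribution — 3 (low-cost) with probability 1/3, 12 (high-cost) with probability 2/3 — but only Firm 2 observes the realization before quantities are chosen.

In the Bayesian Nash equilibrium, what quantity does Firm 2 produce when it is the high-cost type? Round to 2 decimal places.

12.42

Type-c best response for Firm 2: q₂(c) = (73 − c)/4 − q₁/2.
Firm 1 maximizes expected profit; its first-order condition is 73 − 4q₁ − 2E[q₂] − 24 = 0.
Substituting E[q₂] and solving: E[c₂] = 9, so q₁ = (73 − 2·24 + 9)/6 = 5.66667.
q₂(high-cost) = (73 − 12 − 2·5.66667)/4 = 12.4167.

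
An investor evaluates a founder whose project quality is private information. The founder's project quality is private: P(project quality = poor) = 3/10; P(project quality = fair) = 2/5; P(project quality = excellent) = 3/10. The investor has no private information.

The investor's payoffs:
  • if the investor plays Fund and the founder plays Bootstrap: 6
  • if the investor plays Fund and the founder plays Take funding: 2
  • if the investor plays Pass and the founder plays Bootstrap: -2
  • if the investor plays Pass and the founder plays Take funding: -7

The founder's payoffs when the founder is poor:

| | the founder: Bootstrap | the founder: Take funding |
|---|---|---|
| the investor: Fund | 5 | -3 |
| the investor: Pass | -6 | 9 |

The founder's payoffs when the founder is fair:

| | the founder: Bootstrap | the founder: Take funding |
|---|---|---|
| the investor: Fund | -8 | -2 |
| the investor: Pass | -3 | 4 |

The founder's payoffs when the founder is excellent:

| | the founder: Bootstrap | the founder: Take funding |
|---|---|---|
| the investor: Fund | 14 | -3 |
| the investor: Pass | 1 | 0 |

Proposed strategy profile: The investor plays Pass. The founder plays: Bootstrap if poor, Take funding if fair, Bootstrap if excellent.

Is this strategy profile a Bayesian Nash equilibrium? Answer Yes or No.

The investor plays Pass: E[Pass] = 3/10·(-2) + 2/5·(-7) + 3/10·(-2) = -4; E[Fund] = 22/5. Not best-responding. ✗
The founder (project quality poor), facing Pass: Bootstrap gives -6, Take funding gives 9. Proposed Bootstrap is not best — profitable deviation exists. ✗
The founder (project quality fair), facing Pass: Bootstrap gives -3, Take funding gives 4. Proposed Take funding is best. ✓
The founder (project quality excellent), facing Pass: Bootstrap gives 1, Take funding gives 0. Proposed Bootstrap is best. ✓

No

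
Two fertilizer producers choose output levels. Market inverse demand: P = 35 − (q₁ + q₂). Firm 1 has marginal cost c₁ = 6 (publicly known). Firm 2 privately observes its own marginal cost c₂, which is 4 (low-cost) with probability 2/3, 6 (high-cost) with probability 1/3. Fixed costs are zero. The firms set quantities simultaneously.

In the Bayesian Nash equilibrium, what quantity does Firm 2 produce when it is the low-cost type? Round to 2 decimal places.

10.89

Type-c best response for Firm 2: q₂(c) = (35 − c)/2 − q₁/2.
Firm 1 maximizes expected profit; its first-order condition is 35 − 2q₁ − E[q₂] − 6 = 0.
Substituting E[q₂] and solving: E[c₂] = 4.66667, so q₁ = (35 − 2·6 + 4.66667)/3 = 9.22222.
q₂(low-cost) = (35 − 4 − 9.22222)/2 = 10.8889.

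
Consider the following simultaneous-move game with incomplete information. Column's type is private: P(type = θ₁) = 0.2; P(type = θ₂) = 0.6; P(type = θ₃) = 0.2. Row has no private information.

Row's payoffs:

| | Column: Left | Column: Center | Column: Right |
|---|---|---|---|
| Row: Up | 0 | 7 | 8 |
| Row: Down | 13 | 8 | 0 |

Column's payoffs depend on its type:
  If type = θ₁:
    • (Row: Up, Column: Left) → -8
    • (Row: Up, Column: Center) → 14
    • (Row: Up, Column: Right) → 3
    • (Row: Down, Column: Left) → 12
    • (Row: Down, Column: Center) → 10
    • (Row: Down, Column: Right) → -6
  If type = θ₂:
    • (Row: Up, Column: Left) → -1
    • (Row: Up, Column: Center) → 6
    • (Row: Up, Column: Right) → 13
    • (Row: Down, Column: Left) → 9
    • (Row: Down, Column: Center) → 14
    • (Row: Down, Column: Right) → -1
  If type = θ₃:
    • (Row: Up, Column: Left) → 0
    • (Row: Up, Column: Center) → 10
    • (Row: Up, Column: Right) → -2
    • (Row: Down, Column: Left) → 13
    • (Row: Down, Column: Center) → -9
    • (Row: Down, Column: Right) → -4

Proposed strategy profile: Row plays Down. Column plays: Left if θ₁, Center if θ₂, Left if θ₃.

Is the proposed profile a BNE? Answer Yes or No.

Yes

Row plays Down: E[Down] = 0.2·(13) + 0.6·(8) + 0.2·(13) = 10; E[Up] = 4.2. Best-responding. ✓
Column (type θ₁), facing Down: Left gives 12, Center gives 10, Right gives -6. Proposed Left is best. ✓
Column (type θ₂), facing Down: Left gives 9, Center gives 14, Right gives -1. Proposed Center is best. ✓
Column (type θ₃), facing Down: Left gives 13, Center gives -9, Right gives -4. Proposed Left is best. ✓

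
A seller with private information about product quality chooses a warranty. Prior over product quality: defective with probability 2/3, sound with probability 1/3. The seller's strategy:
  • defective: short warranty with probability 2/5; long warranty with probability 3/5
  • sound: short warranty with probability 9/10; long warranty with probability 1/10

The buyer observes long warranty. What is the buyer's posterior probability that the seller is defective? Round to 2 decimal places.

P(long warranty) = (2/3)·(3/5) + (1/3)·(1/10) = 13/30
P(defective | long warranty) = ((2/3)·(3/5)) / (13/30) = (2/5) / (13/30) = 12/13

0.92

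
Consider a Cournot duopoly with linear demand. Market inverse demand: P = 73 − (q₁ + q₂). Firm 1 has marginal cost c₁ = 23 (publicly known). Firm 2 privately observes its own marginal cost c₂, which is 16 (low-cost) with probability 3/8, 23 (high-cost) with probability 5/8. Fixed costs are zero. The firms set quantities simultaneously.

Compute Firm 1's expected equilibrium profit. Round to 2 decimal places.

249.38

Each type of Firm 2 best-responds to q₁; Firm 1 best-responds to the expected q₂ over Firm 2's types.
Firm 2 with cost c maximizes (73 − (q₁+q₂) − c)·q₂, giving q₂(c) = (73 − c − q₁)/2.
E[c₂] = 3/8·16 + 5/8·23 = 20.375
Firm 1's FOC against E[q₂] yields q₁ = (73 − 2·23 + E[c₂])/3 = (73 − 46 + 20.375)/3 = 15.7917.
E[P] = 73 − (q₁ + E[q₂]) = 38.7917; Firm 1's expected profit = (E[P] − 23)·q₁ = (38.7917 − 23)·15.7917 = 249.377.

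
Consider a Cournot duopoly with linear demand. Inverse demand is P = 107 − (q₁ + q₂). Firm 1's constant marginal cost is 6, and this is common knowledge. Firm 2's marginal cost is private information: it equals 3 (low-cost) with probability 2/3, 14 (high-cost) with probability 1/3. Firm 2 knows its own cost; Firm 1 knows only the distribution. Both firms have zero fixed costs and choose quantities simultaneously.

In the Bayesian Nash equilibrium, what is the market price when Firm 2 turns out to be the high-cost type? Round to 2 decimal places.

43.56

Type-c best response for Firm 2: q₂(c) = (107 − c)/2 − q₁/2.
Firm 1 maximizes expected profit; its first-order condition is 107 − 2q₁ − E[q₂] − 6 = 0.
Substituting E[q₂] and solving: E[c₂] = 6.66667, so q₁ = (107 − 2·6 + 6.66667)/3 = 33.8889.
q₂(high-cost) = 29.5556, so P = 107 − (33.8889 + 29.5556) = 43.5556.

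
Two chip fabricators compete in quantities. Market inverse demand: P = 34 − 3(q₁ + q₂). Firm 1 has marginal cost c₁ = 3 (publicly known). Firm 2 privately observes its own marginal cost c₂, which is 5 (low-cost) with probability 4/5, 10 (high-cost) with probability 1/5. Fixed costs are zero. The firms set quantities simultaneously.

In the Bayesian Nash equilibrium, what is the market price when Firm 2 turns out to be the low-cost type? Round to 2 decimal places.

Each type of Firm 2 best-responds to q₁; Firm 1 best-responds to the expected q₂ over Firm 2's types.
Firm 2 with cost c maximizes (34 − 3(q₁+q₂) − c)·q₂, giving q₂(c) = (34 − c − 3q₁)/6.
E[c₂] = 4/5·5 + 1/5·10 = 6
Firm 1's FOC against E[q₂] yields q₁ = (34 − 2·3 + E[c₂])/9 = (34 − 6 + 6)/9 = 3.77778.
q₂(low-cost) = 2.94444, so P = 34 − 3·(3.77778 + 2.94444) = 13.8333.

13.83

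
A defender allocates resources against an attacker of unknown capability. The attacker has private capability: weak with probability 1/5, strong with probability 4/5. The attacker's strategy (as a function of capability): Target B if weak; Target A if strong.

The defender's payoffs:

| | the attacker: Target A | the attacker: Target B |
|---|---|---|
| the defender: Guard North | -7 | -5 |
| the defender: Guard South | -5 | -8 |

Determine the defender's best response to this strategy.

E[Guard North] = 1/5·(-5) + 4/5·(-7) = -33/5
E[Guard South] = 1/5·(-8) + 4/5·(-5) = -28/5
Best response: Guard South (-28/5 is the largest).

Guard South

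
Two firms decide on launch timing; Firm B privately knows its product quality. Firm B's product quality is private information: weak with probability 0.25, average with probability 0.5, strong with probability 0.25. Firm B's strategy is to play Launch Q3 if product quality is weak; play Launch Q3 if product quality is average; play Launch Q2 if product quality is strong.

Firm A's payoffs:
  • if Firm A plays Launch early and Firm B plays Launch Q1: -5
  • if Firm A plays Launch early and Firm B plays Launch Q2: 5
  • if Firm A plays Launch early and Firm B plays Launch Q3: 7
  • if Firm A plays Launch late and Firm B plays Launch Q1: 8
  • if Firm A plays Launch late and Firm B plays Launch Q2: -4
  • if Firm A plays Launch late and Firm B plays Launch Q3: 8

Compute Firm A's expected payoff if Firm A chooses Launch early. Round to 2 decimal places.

6.50

E[Launch early] = 0.25·7 + 0.5·7 + 0.25·5 = 1.75 + 3.5 + 1.25 = 6.5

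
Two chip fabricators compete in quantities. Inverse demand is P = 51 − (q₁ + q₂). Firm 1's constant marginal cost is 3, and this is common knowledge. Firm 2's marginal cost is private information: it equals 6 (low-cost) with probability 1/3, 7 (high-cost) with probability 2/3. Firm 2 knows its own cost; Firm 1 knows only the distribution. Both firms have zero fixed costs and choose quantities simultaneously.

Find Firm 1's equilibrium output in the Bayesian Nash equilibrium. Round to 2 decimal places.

Firm 2 with cost c maximizes (51 − (q₁+q₂) − c)·q₂, giving q₂(c) = (51 − c − q₁)/2.
E[c₂] = 1/3·6 + 2/3·7 = 6.66667
Firm 1's FOC against E[q₂] yields q₁ = (51 − 2·3 + E[c₂])/3 = (51 − 6 + 6.66667)/3 = 17.2222.

17.22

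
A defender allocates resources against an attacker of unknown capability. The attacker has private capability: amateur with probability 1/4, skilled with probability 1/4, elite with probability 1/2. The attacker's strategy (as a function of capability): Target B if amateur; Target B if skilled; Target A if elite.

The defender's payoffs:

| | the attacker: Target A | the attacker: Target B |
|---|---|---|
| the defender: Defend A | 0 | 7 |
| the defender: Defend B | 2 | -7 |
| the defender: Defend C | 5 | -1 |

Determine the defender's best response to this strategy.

Defend A

E[Defend A] = 1/4·(7) + 1/4·(7) + 1/2·(0) = 7/2
E[Defend B] = 1/4·(-7) + 1/4·(-7) + 1/2·(2) = -5/2
E[Defend C] = 1/4·(-1) + 1/4·(-1) + 1/2·(5) = 2
Best response: Defend A (7/2 is the largest).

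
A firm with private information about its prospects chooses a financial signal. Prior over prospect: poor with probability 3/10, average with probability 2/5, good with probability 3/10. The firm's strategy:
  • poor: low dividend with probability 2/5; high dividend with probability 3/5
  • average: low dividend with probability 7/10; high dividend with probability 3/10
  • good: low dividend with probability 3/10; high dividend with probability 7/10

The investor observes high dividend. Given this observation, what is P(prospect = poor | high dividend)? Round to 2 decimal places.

0.35

Apply Bayes' rule using the sender's strategy as the likelihood.
P(high dividend) = (3/10)·(3/5) + (2/5)·(3/10) + (3/10)·(7/10) = 51/100
P(poor | high dividend) = ((3/10)·(3/5)) / (51/100) = (9/50) / (51/100) = 6/17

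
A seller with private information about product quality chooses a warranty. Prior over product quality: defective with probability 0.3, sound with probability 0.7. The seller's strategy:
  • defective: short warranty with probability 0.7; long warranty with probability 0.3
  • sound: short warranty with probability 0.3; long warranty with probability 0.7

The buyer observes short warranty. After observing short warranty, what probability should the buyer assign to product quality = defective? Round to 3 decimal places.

P(short warranty) = 0.3·0.7 + 0.7·0.3 = 0.42
P(defective | short warranty) = (0.3·0.7) / 0.42 = 0.21 / 0.42 = 0.5

0.500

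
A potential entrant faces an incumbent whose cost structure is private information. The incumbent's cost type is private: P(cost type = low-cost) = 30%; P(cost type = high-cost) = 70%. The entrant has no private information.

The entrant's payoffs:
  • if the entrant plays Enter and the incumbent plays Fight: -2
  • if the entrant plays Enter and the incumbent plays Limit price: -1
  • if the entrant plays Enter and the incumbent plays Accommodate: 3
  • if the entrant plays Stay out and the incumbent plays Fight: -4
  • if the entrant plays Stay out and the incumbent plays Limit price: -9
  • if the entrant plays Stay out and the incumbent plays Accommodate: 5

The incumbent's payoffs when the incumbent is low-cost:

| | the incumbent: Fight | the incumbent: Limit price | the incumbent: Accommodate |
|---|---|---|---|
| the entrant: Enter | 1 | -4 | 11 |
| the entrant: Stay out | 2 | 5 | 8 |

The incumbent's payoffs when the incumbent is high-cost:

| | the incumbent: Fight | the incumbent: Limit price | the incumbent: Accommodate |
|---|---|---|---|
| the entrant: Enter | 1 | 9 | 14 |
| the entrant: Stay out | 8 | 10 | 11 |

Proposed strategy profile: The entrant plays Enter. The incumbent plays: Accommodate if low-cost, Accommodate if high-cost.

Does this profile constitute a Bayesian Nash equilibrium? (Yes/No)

A profile is a BNE iff every type of every player is best-responding given beliefs about the other side.
The entrant plays Enter: E[Enter] = 0.3·(3) + 0.7·(3) = 3; E[Stay out] = 5. Not best-responding. ✗
The incumbent (cost type low-cost), facing Enter: Fight gives 1, Limit price gives -4, Accommodate gives 11. Proposed Accommodate is best. ✓
The incumbent (cost type high-cost), facing Enter: Fight gives 1, Limit price gives 9, Accommodate gives 14. Proposed Accommodate is best. ✓

No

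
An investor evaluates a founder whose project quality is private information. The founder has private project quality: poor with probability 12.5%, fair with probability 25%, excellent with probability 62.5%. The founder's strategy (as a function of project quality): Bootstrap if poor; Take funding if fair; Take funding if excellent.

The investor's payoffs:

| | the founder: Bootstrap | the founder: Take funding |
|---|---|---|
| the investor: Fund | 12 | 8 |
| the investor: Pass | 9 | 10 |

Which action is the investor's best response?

Pass

E[Fund] = 0.125·(12) + 0.25·(8) + 0.625·(8) = 8.5
E[Pass] = 0.125·(9) + 0.25·(10) + 0.625·(10) = 9.875
Best response: Pass (9.875 is the largest).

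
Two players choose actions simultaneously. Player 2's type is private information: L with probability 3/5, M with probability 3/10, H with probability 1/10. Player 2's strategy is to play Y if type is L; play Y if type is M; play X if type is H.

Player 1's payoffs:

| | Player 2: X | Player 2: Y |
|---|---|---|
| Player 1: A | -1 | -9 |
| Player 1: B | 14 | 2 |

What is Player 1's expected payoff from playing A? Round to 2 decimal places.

E[A] = 3/5·(-9) + 3/10·(-9) + 1/10·(-1) = (-27/5) + (-27/10) + (-1/10) = -41/5

-8.20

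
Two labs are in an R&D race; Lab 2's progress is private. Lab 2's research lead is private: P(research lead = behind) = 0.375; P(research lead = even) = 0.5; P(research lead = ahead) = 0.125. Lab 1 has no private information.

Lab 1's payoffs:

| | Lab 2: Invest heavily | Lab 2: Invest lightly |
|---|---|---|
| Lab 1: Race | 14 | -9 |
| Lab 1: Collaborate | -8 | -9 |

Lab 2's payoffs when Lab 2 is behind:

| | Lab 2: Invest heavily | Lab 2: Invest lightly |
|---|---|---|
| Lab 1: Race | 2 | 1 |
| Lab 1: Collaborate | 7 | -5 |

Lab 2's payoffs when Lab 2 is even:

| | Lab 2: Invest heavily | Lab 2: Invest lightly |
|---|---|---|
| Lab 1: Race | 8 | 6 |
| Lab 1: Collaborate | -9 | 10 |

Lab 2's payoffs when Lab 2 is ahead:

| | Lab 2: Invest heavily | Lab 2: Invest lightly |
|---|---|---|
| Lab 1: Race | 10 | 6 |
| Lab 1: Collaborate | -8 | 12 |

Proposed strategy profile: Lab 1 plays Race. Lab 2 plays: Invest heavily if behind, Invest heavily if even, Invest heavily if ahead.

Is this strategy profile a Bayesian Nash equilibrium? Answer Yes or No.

Yes

Lab 1 plays Race: E[Race] = 0.375·(14) + 0.5·(14) + 0.125·(14) = 14; E[Collaborate] = -8. Best-responding. ✓
Lab 2 (research lead behind), facing Race: Invest heavily gives 2, Invest lightly gives 1. Proposed Invest heavily is best. ✓
Lab 2 (research lead even), facing Race: Invest heavily gives 8, Invest lightly gives 6. Proposed Invest heavily is best. ✓
Lab 2 (research lead ahead), facing Race: Invest heavily gives 10, Invest lightly gives 6. Proposed Invest heavily is best. ✓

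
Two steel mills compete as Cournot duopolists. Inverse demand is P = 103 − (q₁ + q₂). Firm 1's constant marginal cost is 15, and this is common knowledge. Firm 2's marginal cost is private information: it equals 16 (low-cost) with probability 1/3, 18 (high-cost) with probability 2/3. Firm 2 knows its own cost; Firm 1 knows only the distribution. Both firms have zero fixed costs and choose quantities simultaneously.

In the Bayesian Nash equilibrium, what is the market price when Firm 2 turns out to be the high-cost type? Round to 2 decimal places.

45.44

Firm 2 with cost c maximizes (103 − (q₁+q₂) − c)·q₂, giving q₂(c) = (103 − c − q₁)/2.
E[c₂] = 1/3·16 + 2/3·18 = 17.3333
Firm 1's FOC against E[q₂] yields q₁ = (103 − 2·15 + E[c₂])/3 = (103 − 30 + 17.3333)/3 = 30.1111.
q₂(high-cost) = 27.4444, so P = 103 − (30.1111 + 27.4444) = 45.4444.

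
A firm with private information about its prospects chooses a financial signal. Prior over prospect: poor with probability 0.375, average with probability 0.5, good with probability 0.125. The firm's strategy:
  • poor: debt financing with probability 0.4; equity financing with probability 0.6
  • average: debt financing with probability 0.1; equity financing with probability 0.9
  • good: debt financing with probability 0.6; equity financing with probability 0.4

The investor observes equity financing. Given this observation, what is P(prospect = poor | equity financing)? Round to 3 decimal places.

0.310

P(equity financing) = 0.375·0.6 + 0.5·0.9 + 0.125·0.4 = 0.725
P(poor | equity financing) = (0.375·0.6) / 0.725 = 0.225 / 0.725 = 0.310345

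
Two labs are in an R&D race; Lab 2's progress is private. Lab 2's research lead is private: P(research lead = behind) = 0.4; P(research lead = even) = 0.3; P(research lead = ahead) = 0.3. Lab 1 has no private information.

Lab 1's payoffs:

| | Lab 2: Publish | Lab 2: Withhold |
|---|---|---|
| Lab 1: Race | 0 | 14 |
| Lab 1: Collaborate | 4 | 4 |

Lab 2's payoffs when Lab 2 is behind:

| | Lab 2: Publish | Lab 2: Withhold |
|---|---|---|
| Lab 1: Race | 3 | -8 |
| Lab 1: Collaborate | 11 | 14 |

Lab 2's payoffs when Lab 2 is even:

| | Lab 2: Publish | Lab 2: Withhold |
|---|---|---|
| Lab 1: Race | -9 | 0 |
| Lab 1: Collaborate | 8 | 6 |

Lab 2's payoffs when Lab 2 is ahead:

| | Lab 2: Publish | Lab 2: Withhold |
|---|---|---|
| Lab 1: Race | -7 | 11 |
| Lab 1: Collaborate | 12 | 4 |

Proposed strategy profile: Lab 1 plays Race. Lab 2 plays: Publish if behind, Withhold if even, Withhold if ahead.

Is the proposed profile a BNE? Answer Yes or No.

Lab 1 plays Race: E[Race] = 0.4·(0) + 0.3·(14) + 0.3·(14) = 8.4; E[Collaborate] = 4. Best-responding. ✓
Lab 2 (research lead behind), facing Race: Publish gives 3, Withhold gives -8. Proposed Publish is best. ✓
Lab 2 (research lead even), facing Race: Publish gives -9, Withhold gives 0. Proposed Withhold is best. ✓
Lab 2 (research lead ahead), facing Race: Publish gives -7, Withhold gives 11. Proposed Withhold is best. ✓

Yes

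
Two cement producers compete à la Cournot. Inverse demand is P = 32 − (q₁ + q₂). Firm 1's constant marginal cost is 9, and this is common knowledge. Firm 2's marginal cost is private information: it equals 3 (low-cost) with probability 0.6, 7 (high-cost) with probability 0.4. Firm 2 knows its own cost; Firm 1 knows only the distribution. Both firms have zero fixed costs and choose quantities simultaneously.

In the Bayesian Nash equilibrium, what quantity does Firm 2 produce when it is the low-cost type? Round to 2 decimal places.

11.40

Type-c best response for Firm 2: q₂(c) = (32 − c)/2 − q₁/2.
Firm 1 maximizes expected profit; its first-order condition is 32 − 2q₁ − E[q₂] − 9 = 0.
Substituting E[q₂] and solving: E[c₂] = 4.6, so q₁ = (32 − 2·9 + 4.6)/3 = 6.2.
q₂(low-cost) = (32 − 3 − 6.2)/2 = 11.4.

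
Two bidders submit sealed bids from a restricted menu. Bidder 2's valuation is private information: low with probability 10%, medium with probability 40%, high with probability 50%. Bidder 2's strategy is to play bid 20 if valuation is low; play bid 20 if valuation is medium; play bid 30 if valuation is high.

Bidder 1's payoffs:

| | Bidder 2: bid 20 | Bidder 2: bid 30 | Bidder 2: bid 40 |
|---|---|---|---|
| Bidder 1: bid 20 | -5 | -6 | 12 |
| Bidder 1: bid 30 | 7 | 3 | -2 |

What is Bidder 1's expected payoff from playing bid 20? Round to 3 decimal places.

-5.500

Take the expectation over Bidder 2's valuation, weighting each type's action by its prior probability.
E[bid 20] = 0.1·(-5) + 0.4·(-5) + 0.5·(-6) = (-0.5) + (-2) + (-3) = -5.5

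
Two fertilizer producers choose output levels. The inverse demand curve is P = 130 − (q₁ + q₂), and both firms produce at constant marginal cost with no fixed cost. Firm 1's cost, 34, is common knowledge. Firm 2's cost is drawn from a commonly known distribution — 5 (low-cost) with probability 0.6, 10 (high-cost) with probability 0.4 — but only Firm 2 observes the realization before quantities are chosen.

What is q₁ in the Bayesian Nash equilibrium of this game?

23

Firm 2 with cost c maximizes (130 − (q₁+q₂) − c)·q₂, giving q₂(c) = (130 − c − q₁)/2.
E[c₂] = 0.6·5 + 0.4·10 = 7
Firm 1's FOC against E[q₂] yields q₁ = (130 − 2·34 + E[c₂])/3 = (130 − 68 + 7)/3 = 23.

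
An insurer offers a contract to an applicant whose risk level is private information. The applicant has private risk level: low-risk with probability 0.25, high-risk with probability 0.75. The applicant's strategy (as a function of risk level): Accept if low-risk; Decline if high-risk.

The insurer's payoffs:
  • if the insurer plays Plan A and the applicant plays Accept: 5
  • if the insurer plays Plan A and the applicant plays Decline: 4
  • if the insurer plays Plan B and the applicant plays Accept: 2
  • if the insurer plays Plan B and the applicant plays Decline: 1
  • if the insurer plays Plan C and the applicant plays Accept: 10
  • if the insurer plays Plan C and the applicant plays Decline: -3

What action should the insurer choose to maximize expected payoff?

Compute the insurer's expected payoff for each action, taking the expectation over the applicant's type.
E[Plan A] = 0.25·(5) + 0.75·(4) = 4.25
E[Plan B] = 0.25·(2) + 0.75·(1) = 1.25
E[Plan C] = 0.25·(10) + 0.75·(-3) = 0.25
Best response: Plan A (4.25 is the largest).

Plan A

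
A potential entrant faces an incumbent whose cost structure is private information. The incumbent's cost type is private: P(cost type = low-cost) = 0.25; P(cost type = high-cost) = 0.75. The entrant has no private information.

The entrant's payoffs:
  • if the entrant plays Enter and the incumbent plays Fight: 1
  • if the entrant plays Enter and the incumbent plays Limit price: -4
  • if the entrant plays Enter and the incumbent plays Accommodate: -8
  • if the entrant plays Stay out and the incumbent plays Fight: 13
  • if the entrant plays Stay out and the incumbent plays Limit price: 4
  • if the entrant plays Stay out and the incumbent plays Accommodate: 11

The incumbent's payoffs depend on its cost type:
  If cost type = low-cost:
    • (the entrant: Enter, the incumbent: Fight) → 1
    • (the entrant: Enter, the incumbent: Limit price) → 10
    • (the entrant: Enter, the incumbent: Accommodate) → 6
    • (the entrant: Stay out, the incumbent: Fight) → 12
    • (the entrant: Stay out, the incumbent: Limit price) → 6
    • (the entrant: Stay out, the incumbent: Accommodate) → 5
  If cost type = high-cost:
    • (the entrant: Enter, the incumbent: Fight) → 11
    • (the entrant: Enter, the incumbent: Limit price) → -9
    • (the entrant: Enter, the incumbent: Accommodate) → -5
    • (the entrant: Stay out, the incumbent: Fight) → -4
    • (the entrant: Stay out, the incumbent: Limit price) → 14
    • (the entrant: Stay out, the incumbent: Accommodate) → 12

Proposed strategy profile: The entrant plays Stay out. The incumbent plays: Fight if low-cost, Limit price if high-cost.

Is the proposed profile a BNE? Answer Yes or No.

A profile is a BNE iff every type of every player is best-responding given beliefs about the other side.
The entrant plays Stay out: E[Stay out] = 0.25·(13) + 0.75·(4) = 6.25; E[Enter] = -2.75. Best-responding. ✓
The incumbent (cost type low-cost), facing Stay out: Fight gives 12, Limit price gives 6, Accommodate gives 5. Proposed Fight is best. ✓
The incumbent (cost type high-cost), facing Stay out: Fight gives -4, Limit price gives 14, Accommodate gives 12. Proposed Limit price is best. ✓

Yes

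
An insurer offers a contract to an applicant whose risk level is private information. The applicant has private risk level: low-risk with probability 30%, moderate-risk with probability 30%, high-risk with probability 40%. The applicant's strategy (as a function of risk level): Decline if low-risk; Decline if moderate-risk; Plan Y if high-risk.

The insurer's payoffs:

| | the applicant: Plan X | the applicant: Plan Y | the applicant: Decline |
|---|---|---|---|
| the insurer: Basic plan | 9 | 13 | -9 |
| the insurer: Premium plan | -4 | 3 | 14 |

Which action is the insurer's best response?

Compute the insurer's expected payoff for each action, taking the expectation over the applicant's type.
E[Basic plan] = 0.3·(-9) + 0.3·(-9) + 0.4·(13) = -0.2
E[Premium plan] = 0.3·(14) + 0.3·(14) + 0.4·(3) = 9.6
Best response: Premium plan (9.6 is the largest).

Premium plan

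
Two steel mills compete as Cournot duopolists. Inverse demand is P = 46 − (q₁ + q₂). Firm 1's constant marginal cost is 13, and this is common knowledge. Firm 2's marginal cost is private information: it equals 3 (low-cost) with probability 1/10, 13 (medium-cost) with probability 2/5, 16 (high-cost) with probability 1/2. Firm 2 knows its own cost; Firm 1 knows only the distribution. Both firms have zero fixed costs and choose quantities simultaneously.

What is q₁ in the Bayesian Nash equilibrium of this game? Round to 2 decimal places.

11.17

Firm 2 with cost c maximizes (46 − (q₁+q₂) − c)·q₂, giving q₂(c) = (46 − c − q₁)/2.
E[c₂] = 1/10·3 + 2/5·13 + 1/2·16 = 13.5
Firm 1's FOC against E[q₂] yields q₁ = (46 − 2·13 + E[c₂])/3 = (46 − 26 + 13.5)/3 = 11.1667.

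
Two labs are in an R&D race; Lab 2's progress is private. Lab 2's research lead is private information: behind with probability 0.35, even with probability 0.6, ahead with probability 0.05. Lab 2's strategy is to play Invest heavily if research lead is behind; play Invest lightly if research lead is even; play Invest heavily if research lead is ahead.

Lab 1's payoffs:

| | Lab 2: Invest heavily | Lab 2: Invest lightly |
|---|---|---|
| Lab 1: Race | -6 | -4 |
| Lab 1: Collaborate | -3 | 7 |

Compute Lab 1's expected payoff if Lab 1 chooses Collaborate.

3

E[Collaborate] = 0.35·(-3) + 0.6·7 + 0.05·(-3) = (-1.05) + 4.2 + (-0.15) = 3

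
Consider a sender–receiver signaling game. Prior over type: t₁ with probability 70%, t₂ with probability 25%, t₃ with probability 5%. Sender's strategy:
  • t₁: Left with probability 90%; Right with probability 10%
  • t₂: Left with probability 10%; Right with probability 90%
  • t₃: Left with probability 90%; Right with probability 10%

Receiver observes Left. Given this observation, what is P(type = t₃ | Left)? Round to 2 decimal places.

P(Left) = 0.7·0.9 + 0.25·0.1 + 0.05·0.9 = 0.7
P(t₃ | Left) = (0.05·0.9) / 0.7 = 0.045 / 0.7 = 0.0642857

0.06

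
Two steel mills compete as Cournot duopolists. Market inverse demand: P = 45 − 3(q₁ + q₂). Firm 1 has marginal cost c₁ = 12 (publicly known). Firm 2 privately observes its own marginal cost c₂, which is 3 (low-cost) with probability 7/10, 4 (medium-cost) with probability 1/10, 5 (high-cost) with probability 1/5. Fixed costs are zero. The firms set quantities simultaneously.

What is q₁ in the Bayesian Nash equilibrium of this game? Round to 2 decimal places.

2.72

Type-c best response for Firm 2: q₂(c) = (45 − c)/6 − q₁/2.
Firm 1 maximizes expected profit; its first-order condition is 45 − 6q₁ − 3E[q₂] − 12 = 0.
Substituting E[q₂] and solving: E[c₂] = 3.5, so q₁ = (45 − 2·12 + 3.5)/9 = 2.72222.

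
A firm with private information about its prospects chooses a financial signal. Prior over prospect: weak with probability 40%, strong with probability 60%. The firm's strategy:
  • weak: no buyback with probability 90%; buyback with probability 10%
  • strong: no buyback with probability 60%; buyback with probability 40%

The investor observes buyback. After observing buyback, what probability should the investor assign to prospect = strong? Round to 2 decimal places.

P(buyback) = 0.4·0.1 + 0.6·0.4 = 0.28
P(strong | buyback) = (0.6·0.4) / 0.28 = 0.24 / 0.28 = 0.857143

0.86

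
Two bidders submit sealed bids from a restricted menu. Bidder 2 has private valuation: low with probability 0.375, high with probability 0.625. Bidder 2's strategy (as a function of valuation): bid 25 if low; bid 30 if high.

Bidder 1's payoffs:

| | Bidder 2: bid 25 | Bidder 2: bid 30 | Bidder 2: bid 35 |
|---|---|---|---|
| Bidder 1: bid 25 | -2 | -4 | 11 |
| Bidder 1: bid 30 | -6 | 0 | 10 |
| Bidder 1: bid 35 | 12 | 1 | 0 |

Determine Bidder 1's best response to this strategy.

E[bid 25] = 0.375·(-2) + 0.625·(-4) = -3.25
E[bid 30] = 0.375·(-6) + 0.625·(0) = -2.25
E[bid 35] = 0.375·(12) + 0.625·(1) = 5.125
Best response: bid 35 (5.125 is the largest).

bid 35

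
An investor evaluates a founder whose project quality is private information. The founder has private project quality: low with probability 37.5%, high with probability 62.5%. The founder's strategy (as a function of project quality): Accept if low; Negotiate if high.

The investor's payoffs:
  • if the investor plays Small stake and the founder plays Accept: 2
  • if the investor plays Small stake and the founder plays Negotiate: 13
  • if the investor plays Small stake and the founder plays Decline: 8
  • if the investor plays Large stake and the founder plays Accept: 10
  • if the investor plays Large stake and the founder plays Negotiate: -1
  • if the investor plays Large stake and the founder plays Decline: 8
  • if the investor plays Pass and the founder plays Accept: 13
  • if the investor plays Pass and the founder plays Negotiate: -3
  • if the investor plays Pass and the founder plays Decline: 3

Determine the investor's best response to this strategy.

Compute the investor's expected payoff for each action, taking the expectation over the founder's type.
E[Small stake] = 0.375·(2) + 0.625·(13) = 8.875
E[Large stake] = 0.375·(10) + 0.625·(-1) = 3.125
E[Pass] = 0.375·(13) + 0.625·(-3) = 3
Best response: Small stake (8.875 is the largest).

Small stake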